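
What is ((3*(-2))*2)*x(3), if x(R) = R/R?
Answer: -12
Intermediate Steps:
x(R) = 1
((3*(-2))*2)*x(3) = ((3*(-2))*2)*1 = -6*2*1 = -12*1 = -12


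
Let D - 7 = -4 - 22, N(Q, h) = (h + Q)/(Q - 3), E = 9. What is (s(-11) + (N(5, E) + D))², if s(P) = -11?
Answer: 529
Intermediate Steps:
N(Q, h) = (Q + h)/(-3 + Q)
D = -19 (D = 7 + (-4 - 22) = 7 - 26 = -19)
(s(-11) + (N(5, E) + D))² = (-11 + ((5 + 9)/(-3 + 5) - 19))² = (-11 + (14/2 - 19))² = (-11 + ((½)*14 - 19))² = (-11 + (7 - 19))² = (-11 - 12)² = (-23)² = 529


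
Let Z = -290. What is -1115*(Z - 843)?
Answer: 1263295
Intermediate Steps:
-1115*(Z - 843) = -1115*(-290 - 843) = -1115*(-1133) = 1263295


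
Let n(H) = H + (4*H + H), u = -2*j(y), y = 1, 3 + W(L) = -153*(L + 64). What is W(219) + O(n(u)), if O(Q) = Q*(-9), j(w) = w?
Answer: -43194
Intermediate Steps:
W(L) = -9795 - 153*L (W(L) = -3 - 153*(L + 64) = -3 - 153*(64 + L) = -3 + (-9792 - 153*L) = -9795 - 153*L)
u = -2 (u = -2*1 = -2)
n(H) = 6*H (n(H) = H + 5*H = 6*H)
O(Q) = -9*Q
W(219) + O(n(u)) = (-9795 - 153*219) - 54*(-2) = (-9795 - 33507) - 9*(-12) = -43302 + 108 = -43194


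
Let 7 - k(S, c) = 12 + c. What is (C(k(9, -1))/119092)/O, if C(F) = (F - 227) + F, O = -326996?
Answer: 235/38942607632 ≈ 6.0345e-9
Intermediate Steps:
k(S, c) = -5 - c (k(S, c) = 7 - (12 + c) = 7 + (-12 - c) = -5 - c)
C(F) = -227 + 2*F (C(F) = (-227 + F) + F = -227 + 2*F)
(C(k(9, -1))/119092)/O = ((-227 + 2*(-5 - 1*(-1)))/119092)/(-326996) = ((-227 + 2*(-5 + 1))*(1/119092))*(-1/326996) = ((-227 + 2*(-4))*(1/119092))*(-1/326996) = ((-227 - 8)*(1/119092))*(-1/326996) = -235*1/119092*(-1/326996) = -235/119092*(-1/326996) = 235/38942607632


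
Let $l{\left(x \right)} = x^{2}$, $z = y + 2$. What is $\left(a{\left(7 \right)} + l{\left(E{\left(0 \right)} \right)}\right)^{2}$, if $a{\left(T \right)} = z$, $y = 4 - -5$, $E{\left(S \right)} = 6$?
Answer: $2209$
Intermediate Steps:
$y = 9$ ($y = 4 + 5 = 9$)
$z = 11$ ($z = 9 + 2 = 11$)
$a{\left(T \right)} = 11$
$\left(a{\left(7 \right)} + l{\left(E{\left(0 \right)} \right)}\right)^{2} = \left(11 + 6^{2}\right)^{2} = \left(11 + 36\right)^{2} = 47^{2} = 2209$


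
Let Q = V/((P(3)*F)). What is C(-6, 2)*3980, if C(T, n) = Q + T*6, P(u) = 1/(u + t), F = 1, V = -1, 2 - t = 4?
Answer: -147260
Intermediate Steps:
t = -2 (t = 2 - 1*4 = 2 - 4 = -2)
P(u) = 1/(-2 + u) (P(u) = 1/(u - 2) = 1/(-2 + u))
Q = -1 (Q = -1/(1/(-2 + 3)) = -1/(1/1) = -1/(1*1) = -1/1 = -1*1 = -1)
C(T, n) = -1 + 6*T (C(T, n) = -1 + T*6 = -1 + 6*T)
C(-6, 2)*3980 = (-1 + 6*(-6))*3980 = (-1 - 36)*3980 = -37*3980 = -147260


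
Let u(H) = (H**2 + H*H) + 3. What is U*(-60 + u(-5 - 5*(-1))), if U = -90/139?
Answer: 5130/139 ≈ 36.906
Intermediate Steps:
U = -90/139 (U = -90*1/139 = -90/139 ≈ -0.64748)
u(H) = 3 + 2*H**2 (u(H) = (H**2 + H**2) + 3 = 2*H**2 + 3 = 3 + 2*H**2)
U*(-60 + u(-5 - 5*(-1))) = -90*(-60 + (3 + 2*(-5 - 5*(-1))**2))/139 = -90*(-60 + (3 + 2*(-5 + 5)**2))/139 = -90*(-60 + (3 + 2*0**2))/139 = -90*(-60 + (3 + 2*0))/139 = -90*(-60 + (3 + 0))/139 = -90*(-60 + 3)/139 = -90/139*(-57) = 5130/139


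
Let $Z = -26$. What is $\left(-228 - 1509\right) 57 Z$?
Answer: $2574234$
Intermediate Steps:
$\left(-228 - 1509\right) 57 Z = \left(-228 - 1509\right) 57 \left(-26\right) = \left(-1737\right) \left(-1482\right) = 2574234$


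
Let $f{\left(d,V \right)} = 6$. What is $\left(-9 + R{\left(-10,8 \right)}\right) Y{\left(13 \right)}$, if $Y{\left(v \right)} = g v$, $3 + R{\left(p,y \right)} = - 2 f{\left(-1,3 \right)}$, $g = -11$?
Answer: $3432$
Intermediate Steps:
$R{\left(p,y \right)} = -15$ ($R{\left(p,y \right)} = -3 - 12 = -15$)
$Y{\left(v \right)} = - 11 v$
$\left(-9 + R{\left(-10,8 \right)}\right) Y{\left(13 \right)} = \left(-9 - 15\right) \left(\left(-11\right) 13\right) = \left(-24\right) \left(-143\right) = 3432$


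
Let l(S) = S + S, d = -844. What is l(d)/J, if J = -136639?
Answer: 1688/136639 ≈ 0.012354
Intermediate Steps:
l(S) = 2*S
l(d)/J = (2*(-844))/(-136639) = -1688*(-1/136639) = 1688/136639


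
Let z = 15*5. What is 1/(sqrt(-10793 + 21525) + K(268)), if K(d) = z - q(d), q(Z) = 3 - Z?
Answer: 85/26217 - sqrt(2683)/52434 ≈ 0.0022543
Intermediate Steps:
z = 75
K(d) = 72 + d (K(d) = 75 - (3 - d) = 75 + (-3 + d) = 72 + d)
1/(sqrt(-10793 + 21525) + K(268)) = 1/(sqrt(-10793 + 21525) + (72 + 268)) = 1/(sqrt(10732) + 340) = 1/(2*sqrt(2683) + 340) = 1/(340 + 2*sqrt(2683))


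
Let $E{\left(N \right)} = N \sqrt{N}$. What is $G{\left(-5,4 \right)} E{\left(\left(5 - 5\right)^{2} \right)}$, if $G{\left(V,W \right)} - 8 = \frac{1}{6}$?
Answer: $0$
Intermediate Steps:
$G{\left(V,W \right)} = \frac{49}{6}$ ($G{\left(V,W \right)} = 8 + \frac{1}{6} = \frac{49}{6}$)
$E{\left(N \right)} = N^{\frac{3}{2}}$
$G{\left(-5,4 \right)} E{\left(\left(5 - 5\right)^{2} \right)} = \frac{49 \left(\left(5 - 5\right)^{2}\right)^{\frac{3}{2}}}{6} = \frac{49 \left(0^{2}\right)^{\frac{3}{2}}}{6} = \frac{49 \cdot 0^{\frac{3}{2}}}{6} = \frac{49}{6} \cdot 0 = 0$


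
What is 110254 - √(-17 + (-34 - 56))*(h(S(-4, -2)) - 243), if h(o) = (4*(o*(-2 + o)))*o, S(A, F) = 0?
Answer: 110254 + 243*I*√107 ≈ 1.1025e+5 + 2513.6*I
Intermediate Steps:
h(o) = 4*o²*(-2 + o) (h(o) = (4*o*(-2 + o))*o = 4*o²*(-2 + o))
110254 - √(-17 + (-34 - 56))*(h(S(-4, -2)) - 243) = 110254 - √(-17 + (-34 - 56))*(4*0²*(-2 + 0) - 243) = 110254 - √(-17 - 90)*(4*0*(-2) - 243) = 110254 - √(-107)*(0 - 243) = 110254 - I*√107*(-243) = 110254 - (-243)*I*√107 = 110254 + 243*I*√107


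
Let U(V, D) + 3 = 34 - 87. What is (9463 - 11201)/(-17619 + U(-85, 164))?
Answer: 1738/17675 ≈ 0.098331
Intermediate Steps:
U(V, D) = -56 (U(V, D) = -3 + (34 - 87) = -3 - 53 = -56)
(9463 - 11201)/(-17619 + U(-85, 164)) = (9463 - 11201)/(-17619 - 56) = -1738/(-17675) = -1738*(-1/17675) = 1738/17675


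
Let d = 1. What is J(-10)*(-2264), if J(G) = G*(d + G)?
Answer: -203760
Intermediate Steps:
J(G) = G*(1 + G)
J(-10)*(-2264) = -10*(1 - 10)*(-2264) = -10*(-9)*(-2264) = 90*(-2264) = -203760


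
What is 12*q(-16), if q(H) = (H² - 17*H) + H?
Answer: 6144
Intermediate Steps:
q(H) = H² - 16*H
12*q(-16) = 12*(-16*(-16 - 16)) = 12*(-16*(-32)) = 12*512 = 6144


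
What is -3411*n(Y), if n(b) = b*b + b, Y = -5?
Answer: -68220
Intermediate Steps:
n(b) = b + b**2 (n(b) = b**2 + b = b + b**2)
-3411*n(Y) = -(-17055)*(1 - 5) = -(-17055)*(-4) = -3411*20 = -68220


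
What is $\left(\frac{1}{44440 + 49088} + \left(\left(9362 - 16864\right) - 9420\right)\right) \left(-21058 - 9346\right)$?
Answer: $\frac{12029956874815}{23382} \approx 5.145 \cdot 10^{8}$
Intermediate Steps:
$\left(\frac{1}{44440 + 49088} + \left(\left(9362 - 16864\right) - 9420\right)\right) \left(-21058 - 9346\right) = \left(\frac{1}{93528} - 16922\right) \left(-30404\right) = \left(- \frac{1582680815}{93528}\right) \left(-30404\right) = \frac{12029956874815}{23382}$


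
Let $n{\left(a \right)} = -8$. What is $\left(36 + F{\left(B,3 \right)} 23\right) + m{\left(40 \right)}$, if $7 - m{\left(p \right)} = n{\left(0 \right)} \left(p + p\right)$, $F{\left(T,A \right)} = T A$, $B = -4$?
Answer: $407$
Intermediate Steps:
$F{\left(T,A \right)} = A T$
$m{\left(p \right)} = 7 + 16 p$ ($m{\left(p \right)} = 7 - - 8 \left(p + p\right) = 7 - - 8 \cdot 2 p = 7 - - 16 p = 7 + 16 p$)
$\left(36 + F{\left(B,3 \right)} 23\right) + m{\left(40 \right)} = \left(36 + 3 \left(-4\right) 23\right) + \left(7 + 16 \cdot 40\right) = \left(36 - 276\right) + \left(7 + 640\right) = \left(36 - 276\right) + 647 = -240 + 647 = 407$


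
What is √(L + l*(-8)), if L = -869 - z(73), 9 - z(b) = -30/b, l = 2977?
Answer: 2*I*√32899129/73 ≈ 157.14*I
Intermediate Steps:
z(b) = 9 + 30/b (z(b) = 9 - (-30)/b = 9 + 30/b)
L = -64124/73 (L = -869 - (9 + 30/73) = -869 - 1*687/73 = -869 - 687/73 = -64124/73 ≈ -878.41)
√(L + l*(-8)) = √(-64124/73 + 2977*(-8)) = √(-64124/73 - 23816) = √(-1802692/73) = 2*I*√32899129/73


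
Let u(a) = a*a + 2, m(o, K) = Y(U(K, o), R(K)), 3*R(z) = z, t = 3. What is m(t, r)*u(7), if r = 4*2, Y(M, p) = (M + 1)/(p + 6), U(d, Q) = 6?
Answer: 1071/26 ≈ 41.192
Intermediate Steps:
R(z) = z/3
Y(M, p) = (1 + M)/(6 + p)
r = 8
m(o, K) = 7/(6 + K/3) (m(o, K) = (1 + 6)/(6 + K/3) = 7/(6 + K/3))
u(a) = 2 + a² (u(a) = a² + 2 = 2 + a²)
m(t, r)*u(7) = (21/(18 + 8))*(2 + 7²) = (21/26)*(2 + 49) = (21*(1/26))*51 = (21/26)*51 = 1071/26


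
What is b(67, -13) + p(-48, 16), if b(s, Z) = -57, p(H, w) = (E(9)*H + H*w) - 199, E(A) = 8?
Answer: -1408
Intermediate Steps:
p(H, w) = -199 + 8*H + H*w (p(H, w) = (8*H + H*w) - 199 = -199 + 8*H + H*w)
b(67, -13) + p(-48, 16) = -57 + (-199 + 8*(-48) - 48*16) = -57 + (-199 - 384 - 768) = -57 - 1351 = -1408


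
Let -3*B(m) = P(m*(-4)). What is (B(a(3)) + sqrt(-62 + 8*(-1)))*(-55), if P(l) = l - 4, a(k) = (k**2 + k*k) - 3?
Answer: -3520/3 - 55*I*sqrt(70) ≈ -1173.3 - 460.16*I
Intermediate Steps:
a(k) = -3 + 2*k**2 (a(k) = (k**2 + k**2) - 3 = 2*k**2 - 3 = -3 + 2*k**2)
P(l) = -4 + l
B(m) = 4/3 + 4*m/3 (B(m) = -(-4 + m*(-4))/3 = -(-4 - 4*m)/3 = 4/3 + 4*m/3)
(B(a(3)) + sqrt(-62 + 8*(-1)))*(-55) = ((4/3 + 4*(-3 + 2*3**2)/3) + sqrt(-62 + 8*(-1)))*(-55) = ((4/3 + 4*(-3 + 2*9)/3) + sqrt(-62 - 8))*(-55) = ((4/3 + 4*(-3 + 18)/3) + sqrt(-70))*(-55) = ((4/3 + (4/3)*15) + I*sqrt(70))*(-55) = ((4/3 + 20) + I*sqrt(70))*(-55) = (64/3 + I*sqrt(70))*(-55) = -3520/3 - 55*I*sqrt(70)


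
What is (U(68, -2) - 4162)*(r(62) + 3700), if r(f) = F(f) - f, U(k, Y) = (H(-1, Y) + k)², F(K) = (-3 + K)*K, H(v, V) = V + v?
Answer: 459648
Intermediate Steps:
F(K) = K*(-3 + K)
U(k, Y) = (-1 + Y + k)² (U(k, Y) = ((Y - 1) + k)² = ((-1 + Y) + k)² = (-1 + Y + k)²)
r(f) = -f + f*(-3 + f) (r(f) = f*(-3 + f) - f = -f + f*(-3 + f))
(U(68, -2) - 4162)*(r(62) + 3700) = ((-1 - 2 + 68)² - 4162)*(62*(-4 + 62) + 3700) = (65² - 4162)*(62*58 + 3700) = (4225 - 4162)*(3596 + 3700) = 63*7296 = 459648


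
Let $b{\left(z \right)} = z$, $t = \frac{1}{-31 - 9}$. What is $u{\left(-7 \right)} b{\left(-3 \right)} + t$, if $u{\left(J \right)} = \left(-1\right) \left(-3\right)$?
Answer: $- \frac{361}{40} \approx -9.025$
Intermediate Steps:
$u{\left(J \right)} = 3$
$t = - \frac{1}{40}$ ($t = \frac{1}{-40} = - \frac{1}{40} \approx -0.025$)
$u{\left(-7 \right)} b{\left(-3 \right)} + t = 3 \left(-3\right) - \frac{1}{40} = -9 - \frac{1}{40} = - \frac{361}{40}$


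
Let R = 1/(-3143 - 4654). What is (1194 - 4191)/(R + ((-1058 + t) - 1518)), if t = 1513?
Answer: 23367609/8288212 ≈ 2.8194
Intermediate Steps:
R = -1/7797 (R = 1/(-7797) = -1/7797 ≈ -0.00012825)
(1194 - 4191)/(R + ((-1058 + t) - 1518)) = (1194 - 4191)/(-1/7797 + ((-1058 + 1513) - 1518)) = -2997/(-1/7797 + (455 - 1518)) = -2997/(-1/7797 - 1063) = -2997/(-8288212/7797) = -2997*(-7797/8288212) = 23367609/8288212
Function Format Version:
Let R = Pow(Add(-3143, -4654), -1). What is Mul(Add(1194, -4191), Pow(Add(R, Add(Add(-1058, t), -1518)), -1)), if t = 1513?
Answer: Rational(23367609, 8288212) ≈ 2.8194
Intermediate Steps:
R = Rational(-1, 7797) (R = Pow(-7797, -1) = Rational(-1, 7797) ≈ -0.00012825)
Mul(Add(1194, -4191), Pow(Add(R, Add(Add(-1058, t), -1518)), -1)) = Mul(Add(1194, -4191), Pow(Add(Rational(-1, 7797), Add(Add(-1058, 1513), -1518)), -1)) = Mul(-2997, Pow(Add(Rational(-1, 7797), Add(455, -1518)), -1)) = Mul(-2997, Pow(Add(Rational(-1, 7797), -1063), -1)) = Mul(-2997, Pow(Rational(-8288212, 7797), -1)) = Mul(-2997, Rational(-7797, 8288212)) = Rational(23367609, 8288212)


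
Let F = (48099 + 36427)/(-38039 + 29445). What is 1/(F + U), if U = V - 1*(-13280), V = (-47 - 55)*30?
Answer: 4297/43873077 ≈ 9.7942e-5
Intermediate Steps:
V = -3060 (V = -102*30 = -3060)
U = 10220 (U = -3060 - 1*(-13280) = -3060 + 13280 = 10220)
F = -42263/4297 (F = 84526/(-8594) = 84526*(-1/8594) = -42263/4297 ≈ -9.8355)
1/(F + U) = 1/(-42263/4297 + 10220) = 1/(43873077/4297) = 4297/43873077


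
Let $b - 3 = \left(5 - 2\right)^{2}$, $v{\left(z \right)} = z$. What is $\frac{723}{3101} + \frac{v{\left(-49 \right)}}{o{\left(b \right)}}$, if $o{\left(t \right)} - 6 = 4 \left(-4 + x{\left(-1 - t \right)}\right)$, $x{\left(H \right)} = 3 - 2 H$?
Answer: $- \frac{75311}{328706} \approx -0.22911$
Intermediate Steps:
$b = 12$ ($b = 3 + \left(5 - 2\right)^{2} = 3 + 3^{2} = 3 + 9 = 12$)
$o{\left(t \right)} = 10 + 8 t$ ($o{\left(t \right)} = 6 + 4 \left(-4 - \left(-3 + 2 \left(-1 - t\right)\right)\right) = 6 + 4 \left(-4 + \left(3 + \left(2 + 2 t\right)\right)\right) = 6 + 4 \left(-4 + \left(5 + 2 t\right)\right) = 6 + 4 \left(1 + 2 t\right) = 6 + \left(4 + 8 t\right) = 10 + 8 t$)
$\frac{723}{3101} + \frac{v{\left(-49 \right)}}{o{\left(b \right)}} = \frac{723}{3101} - \frac{49}{10 + 8 \cdot 12} = 723 \cdot \frac{1}{3101} - \frac{49}{10 + 96} = \frac{723}{3101} - \frac{49}{106} = - \frac{75311}{328706}$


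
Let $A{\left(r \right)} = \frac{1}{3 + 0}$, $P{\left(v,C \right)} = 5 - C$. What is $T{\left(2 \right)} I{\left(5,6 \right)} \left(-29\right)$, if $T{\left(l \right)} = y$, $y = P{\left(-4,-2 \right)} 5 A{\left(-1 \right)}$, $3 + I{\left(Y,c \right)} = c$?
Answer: $-1015$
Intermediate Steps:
$I{\left(Y,c \right)} = -3 + c$
$A{\left(r \right)} = \frac{1}{3}$
$y = \frac{35}{3}$ ($y = \left(5 - -2\right) 5 \cdot \frac{1}{3} = \left(5 + 2\right) 5 \cdot \frac{1}{3} = 7 \cdot 5 \cdot \frac{1}{3} = 35 \cdot \frac{1}{3} = \frac{35}{3} \approx 11.667$)
$T{\left(l \right)} = \frac{35}{3}$
$T{\left(2 \right)} I{\left(5,6 \right)} \left(-29\right) = \frac{35 \left(-3 + 6\right)}{3} \left(-29\right) = \frac{35}{3} \cdot 3 \left(-29\right) = 35 \left(-29\right) = -1015$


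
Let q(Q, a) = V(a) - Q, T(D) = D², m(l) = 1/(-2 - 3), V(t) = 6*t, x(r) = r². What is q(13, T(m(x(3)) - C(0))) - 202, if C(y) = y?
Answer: -5369/25 ≈ -214.76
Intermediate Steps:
m(l) = -⅕ (m(l) = 1/(-5) = -⅕)
q(Q, a) = -Q + 6*a (q(Q, a) = 6*a - Q = -Q + 6*a)
q(13, T(m(x(3)) - C(0))) - 202 = (-1*13 + 6*(-⅕ - 1*0)²) - 202 = (-13 + 6*(-⅕ + 0)²) - 202 = (-13 + 6*(-⅕)²) - 202 = (-13 + 6*(1/25)) - 202 = (-13 + 6/25) - 202 = -319/25 - 202 = -5369/25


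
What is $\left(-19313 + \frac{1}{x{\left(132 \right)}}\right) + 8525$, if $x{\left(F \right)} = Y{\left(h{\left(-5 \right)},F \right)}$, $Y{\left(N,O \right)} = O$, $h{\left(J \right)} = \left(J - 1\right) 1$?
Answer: $- \frac{1424015}{132} \approx -10788.0$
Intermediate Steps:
$h{\left(J \right)} = -1 + J$ ($h{\left(J \right)} = \left(-1 + J\right) 1 = -1 + J$)
$x{\left(F \right)} = F$
$\left(-19313 + \frac{1}{x{\left(132 \right)}}\right) + 8525 = \left(-19313 + \frac{1}{132}\right) + 8525 = - \frac{2549315}{132} + 8525 = - \frac{1424015}{132}$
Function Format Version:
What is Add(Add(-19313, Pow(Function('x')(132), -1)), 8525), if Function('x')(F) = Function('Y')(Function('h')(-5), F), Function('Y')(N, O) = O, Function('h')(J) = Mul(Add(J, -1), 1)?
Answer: Rational(-1424015, 132) ≈ -10788.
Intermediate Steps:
Function('h')(J) = Add(-1, J) (Function('h')(J) = Mul(Add(-1, J), 1) = Add(-1, J))
Function('x')(F) = F
Add(Add(-19313, Pow(Function('x')(132), -1)), 8525) = Add(Add(-19313, Pow(132, -1)), 8525) = Add(Add(-19313, Rational(1, 132)), 8525) = Add(Rational(-2549315, 132), 8525) = Rational(-1424015, 132)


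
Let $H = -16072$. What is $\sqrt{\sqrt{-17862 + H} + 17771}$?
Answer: $\sqrt{17771 + 19 i \sqrt{94}} \approx 133.31 + 0.6909 i$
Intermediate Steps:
$\sqrt{\sqrt{-17862 + H} + 17771} = \sqrt{\sqrt{-17862 - 16072} + 17771} = \sqrt{\sqrt{-33934} + 17771} = \sqrt{19 i \sqrt{94} + 17771} = \sqrt{17771 + 19 i \sqrt{94}}$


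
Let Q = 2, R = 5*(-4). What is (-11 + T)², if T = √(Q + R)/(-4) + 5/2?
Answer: 569/8 + 51*I*√2/4 ≈ 71.125 + 18.031*I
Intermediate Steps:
R = -20
T = 5/2 - 3*I*√2/4 (T = √(2 - 20)/(-4) + 5/2 = √(-18)*(-¼) + 5*(½) = (3*I*√2)*(-¼) + 5/2 = -3*I*√2/4 + 5/2 = 5/2 - 3*I*√2/4 ≈ 2.5 - 1.0607*I)
(-11 + T)² = (-11 + (5/2 - 3*I*√2/4))² = (-17/2 - 3*I*√2/4)²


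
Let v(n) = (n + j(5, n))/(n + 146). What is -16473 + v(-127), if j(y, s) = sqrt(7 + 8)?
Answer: -313114/19 + sqrt(15)/19 ≈ -16479.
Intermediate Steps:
j(y, s) = sqrt(15)
v(n) = (n + sqrt(15))/(146 + n) (v(n) = (n + sqrt(15))/(n + 146) = (n + sqrt(15))/(146 + n))
-16473 + v(-127) = -16473 + (-127 + sqrt(15))/(146 - 127) = -16473 + (-127 + sqrt(15))/19 = -16473 + (-127/19 + sqrt(15)/19) = -313114/19 + sqrt(15)/19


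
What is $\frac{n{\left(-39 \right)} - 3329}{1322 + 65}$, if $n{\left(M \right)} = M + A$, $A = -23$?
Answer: $- \frac{3391}{1387} \approx -2.4448$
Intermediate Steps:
$n{\left(M \right)} = -23 + M$ ($n{\left(M \right)} = M - 23 = -23 + M$)
$\frac{n{\left(-39 \right)} - 3329}{1322 + 65} = \frac{\left(-23 - 39\right) - 3329}{1322 + 65} = \frac{-62 - 3329}{1387} = \left(-3391\right) \frac{1}{1387} = - \frac{3391}{1387}$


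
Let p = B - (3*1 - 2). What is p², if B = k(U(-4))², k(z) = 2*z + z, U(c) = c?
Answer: 20449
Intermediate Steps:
k(z) = 3*z
B = 144 (B = (3*(-4))² = (-12)² = 144)
p = 143 (p = 144 - (3*1 - 2) = 144 - (3 - 2) = 144 - 1*1 = 144 - 1 = 143)
p² = 143² = 20449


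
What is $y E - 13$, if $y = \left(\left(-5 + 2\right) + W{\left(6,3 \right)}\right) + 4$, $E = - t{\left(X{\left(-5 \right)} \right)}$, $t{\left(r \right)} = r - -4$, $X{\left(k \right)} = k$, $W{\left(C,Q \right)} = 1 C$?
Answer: $-6$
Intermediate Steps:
$W{\left(C,Q \right)} = C$
$t{\left(r \right)} = 4 + r$ ($t{\left(r \right)} = r + 4 = 4 + r$)
$E = 1$ ($E = - (4 - 5) = \left(-1\right) \left(-1\right) = 1$)
$y = 7$ ($y = \left(\left(-5 + 2\right) + 6\right) + 4 = \left(-3 + 6\right) + 4 = 3 + 4 = 7$)
$y E - 13 = 7 \cdot 1 - 13 = 7 - 13 = -6$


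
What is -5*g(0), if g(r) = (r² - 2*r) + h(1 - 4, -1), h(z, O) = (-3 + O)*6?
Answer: 120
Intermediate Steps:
h(z, O) = -18 + 6*O
g(r) = -24 + r² - 2*r (g(r) = (r² - 2*r) + (-18 + 6*(-1)) = (r² - 2*r) + (-18 - 6) = (r² - 2*r) - 24 = -24 + r² - 2*r)
-5*g(0) = -5*(-24 + 0² - 2*0) = -5*(-24 + 0 + 0) = -5*(-24) = 120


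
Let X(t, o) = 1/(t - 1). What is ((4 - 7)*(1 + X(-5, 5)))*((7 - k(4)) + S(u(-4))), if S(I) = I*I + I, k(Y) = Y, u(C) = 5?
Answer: -165/2 ≈ -82.500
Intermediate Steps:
X(t, o) = 1/(-1 + t)
S(I) = I + I**2 (S(I) = I**2 + I = I + I**2)
((4 - 7)*(1 + X(-5, 5)))*((7 - k(4)) + S(u(-4))) = ((4 - 7)*(1 + 1/(-1 - 5)))*((7 - 1*4) + 5*(1 + 5)) = (-3*(1 + 1/(-6)))*((7 - 4) + 5*6) = (-3*(1 - 1/6))*(3 + 30) = -3*5/6*33 = -5/2*33 = -165/2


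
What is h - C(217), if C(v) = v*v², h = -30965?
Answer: -10249278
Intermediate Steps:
C(v) = v³
h - C(217) = -30965 - 1*217³ = -30965 - 1*10218313 = -30965 - 10218313 = -10249278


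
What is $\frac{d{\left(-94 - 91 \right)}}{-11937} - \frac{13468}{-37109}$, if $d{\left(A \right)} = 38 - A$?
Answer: $\frac{152492209}{442970133} \approx 0.34425$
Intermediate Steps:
$\frac{d{\left(-94 - 91 \right)}}{-11937} - \frac{13468}{-37109} = \frac{38 - \left(-94 - 91\right)}{-11937} - \frac{13468}{-37109} = \left(38 - -185\right) \left(- \frac{1}{11937}\right) - - \frac{13468}{37109} = \left(38 + 185\right) \left(- \frac{1}{11937}\right) + \frac{13468}{37109} = 223 \left(- \frac{1}{11937}\right) + \frac{13468}{37109} = - \frac{223}{11937} + \frac{13468}{37109} = \frac{152492209}{442970133}$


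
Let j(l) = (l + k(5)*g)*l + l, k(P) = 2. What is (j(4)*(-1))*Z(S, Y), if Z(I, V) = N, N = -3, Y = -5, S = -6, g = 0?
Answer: 60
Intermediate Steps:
Z(I, V) = -3
j(l) = l + l**2 (j(l) = (l + 2*0)*l + l = (l + 0)*l + l = l*l + l = l**2 + l = l + l**2)
(j(4)*(-1))*Z(S, Y) = ((4*(1 + 4))*(-1))*(-3) = ((4*5)*(-1))*(-3) = (20*(-1))*(-3) = -20*(-3) = 60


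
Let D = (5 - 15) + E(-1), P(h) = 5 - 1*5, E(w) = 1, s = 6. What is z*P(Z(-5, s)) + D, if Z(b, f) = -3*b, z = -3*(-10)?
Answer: -9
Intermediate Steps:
z = 30
P(h) = 0 (P(h) = 5 - 5 = 0)
D = -9 (D = (5 - 15) + 1 = -10 + 1 = -9)
z*P(Z(-5, s)) + D = 30*0 - 9 = 0 - 9 = -9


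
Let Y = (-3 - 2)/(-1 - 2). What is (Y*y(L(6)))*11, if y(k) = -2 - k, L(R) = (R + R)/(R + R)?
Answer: -55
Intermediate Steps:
L(R) = 1 (L(R) = (2*R)/((2*R)) = (2*R)*(1/(2*R)) = 1)
Y = 5/3 (Y = -5/(-3) = -5*(-1/3) = 5/3 ≈ 1.6667)
(Y*y(L(6)))*11 = (5*(-2 - 1*1)/3)*11 = (5*(-2 - 1)/3)*11 = ((5/3)*(-3))*11 = -5*11 = -55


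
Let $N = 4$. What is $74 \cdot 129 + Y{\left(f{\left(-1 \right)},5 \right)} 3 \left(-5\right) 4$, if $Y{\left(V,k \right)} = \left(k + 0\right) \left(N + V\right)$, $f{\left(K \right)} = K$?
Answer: $8646$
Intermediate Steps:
$Y{\left(V,k \right)} = k \left(4 + V\right)$ ($Y{\left(V,k \right)} = \left(k + 0\right) \left(4 + V\right) = k \left(4 + V\right)$)
$74 \cdot 129 + Y{\left(f{\left(-1 \right)},5 \right)} 3 \left(-5\right) 4 = 74 \cdot 129 + 5 \left(4 - 1\right) 3 \left(-5\right) 4 = 9546 + 5 \cdot 3 \left(\left(-15\right) 4\right) = 9546 + 15 \left(-60\right) = 9546 - 900 = 8646$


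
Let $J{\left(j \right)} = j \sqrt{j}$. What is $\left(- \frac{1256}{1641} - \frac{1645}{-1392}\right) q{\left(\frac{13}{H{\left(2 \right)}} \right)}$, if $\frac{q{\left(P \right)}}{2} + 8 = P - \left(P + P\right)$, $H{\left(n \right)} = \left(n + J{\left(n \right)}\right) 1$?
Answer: $- \frac{317031}{253808} - \frac{1373801 \sqrt{2}}{253808} \approx -8.9039$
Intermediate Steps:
$J{\left(j \right)} = j^{\frac{3}{2}}$
$H{\left(n \right)} = n + n^{\frac{3}{2}}$ ($H{\left(n \right)} = \left(n + n^{\frac{3}{2}}\right) 1 = n + n^{\frac{3}{2}}$)
$q{\left(P \right)} = -16 - 2 P$ ($q{\left(P \right)} = -16 + 2 \left(P - \left(P + P\right)\right) = -16 + 2 \left(P - 2 P\right) = -16 + 2 \left(- P\right) = -16 - 2 P$)
$\left(- \frac{1256}{1641} - \frac{1645}{-1392}\right) q{\left(\frac{13}{H{\left(2 \right)}} \right)} = \left(- \frac{1256}{1641} - \frac{1645}{-1392}\right) \left(-16 - 2 \frac{13}{2 + 2^{\frac{3}{2}}}\right) = \left(\left(-1256\right) \frac{1}{1641} - - \frac{1645}{1392}\right) \left(-16 - 2 \frac{13}{2 + 2 \sqrt{2}}\right) = \left(- \frac{1256}{1641} + \frac{1645}{1392}\right) \left(-16 - \frac{26}{2 + 2 \sqrt{2}}\right) = \frac{105677 \left(-16 - \frac{26}{2 + 2 \sqrt{2}}\right)}{253808} = - \frac{105677}{15863} - \frac{1373801}{126904 \left(2 + 2 \sqrt{2}\right)}$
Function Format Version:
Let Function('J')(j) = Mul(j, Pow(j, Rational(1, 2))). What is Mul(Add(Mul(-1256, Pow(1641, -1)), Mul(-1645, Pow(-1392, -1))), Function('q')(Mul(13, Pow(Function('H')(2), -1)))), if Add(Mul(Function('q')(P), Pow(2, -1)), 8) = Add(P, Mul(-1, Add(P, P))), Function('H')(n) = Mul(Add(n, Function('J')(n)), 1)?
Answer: Add(Rational(-317031, 253808), Mul(Rational(-1373801, 253808), Pow(2, Rational(1, 2)))) ≈ -8.9039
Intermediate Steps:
Function('J')(j) = Pow(j, Rational(3, 2))
Function('H')(n) = Add(n, Pow(n, Rational(3, 2))) (Function('H')(n) = Mul(Add(n, Pow(n, Rational(3, 2))), 1) = Add(n, Pow(n, Rational(3, 2))))
Function('q')(P) = Add(-16, Mul(-2, P)) (Function('q')(P) = Add(-16, Mul(2, Add(P, Mul(-1, Add(P, P))))) = Add(-16, Mul(2, Add(P, Mul(-1, Mul(2, P))))) = Add(-16, Mul(2, Add(P, Mul(-2, P)))) = Add(-16, Mul(2, Mul(-1, P))) = Add(-16, Mul(-2, P)))
Mul(Add(Mul(-1256, Pow(1641, -1)), Mul(-1645, Pow(-1392, -1))), Function('q')(Mul(13, Pow(Function('H')(2), -1)))) = Mul(Add(Mul(-1256, Pow(1641, -1)), Mul(-1645, Pow(-1392, -1))), Add(-16, Mul(-2, Mul(13, Pow(Add(2, Pow(2, Rational(3, 2))), -1))))) = Mul(Add(Mul(-1256, Rational(1, 1641)), Mul(-1645, Rational(-1, 1392))), Add(-16, Mul(-2, Mul(13, Pow(Add(2, Mul(2, Pow(2, Rational(1, 2)))), -1))))) = Mul(Add(Rational(-1256, 1641), Rational(1645, 1392)), Add(-16, Mul(-26, Pow(Add(2, Mul(2, Pow(2, Rational(1, 2)))), -1)))) = Mul(Rational(105677, 253808), Add(-16, Mul(-26, Pow(Add(2, Mul(2, Pow(2, Rational(1, 2)))), -1)))) = Add(Rational(-105677, 15863), Mul(Rational(-1373801, 126904), Pow(Add(2, Mul(2, Pow(2, Rational(1, 2)))), -1)))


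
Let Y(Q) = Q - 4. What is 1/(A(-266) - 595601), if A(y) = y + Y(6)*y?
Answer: -1/596399 ≈ -1.6767e-6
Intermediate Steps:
Y(Q) = -4 + Q
A(y) = 3*y (A(y) = y + (-4 + 6)*y = y + 2*y = 3*y)
1/(A(-266) - 595601) = 1/(3*(-266) - 595601) = 1/(-798 - 595601) = 1/(-596399) = -1/596399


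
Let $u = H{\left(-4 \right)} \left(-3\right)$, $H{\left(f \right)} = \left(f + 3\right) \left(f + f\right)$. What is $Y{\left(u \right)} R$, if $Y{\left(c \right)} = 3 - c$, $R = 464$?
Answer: $12528$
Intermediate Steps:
$H{\left(f \right)} = 2 f \left(3 + f\right)$ ($H{\left(f \right)} = \left(3 + f\right) 2 f = 2 f \left(3 + f\right)$)
$u = -24$ ($u = 2 \left(-4\right) \left(3 - 4\right) \left(-3\right) = 2 \left(-4\right) \left(-1\right) \left(-3\right) = 8 \left(-3\right) = -24$)
$Y{\left(u \right)} R = \left(3 - -24\right) 464 = \left(3 + 24\right) 464 = 27 \cdot 464 = 12528$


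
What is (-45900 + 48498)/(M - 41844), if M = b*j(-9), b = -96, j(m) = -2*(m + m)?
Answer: -433/7550 ≈ -0.057351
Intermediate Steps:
j(m) = -4*m
M = -3456 (M = -(-384)*(-9) = -96*36 = -3456)
(-45900 + 48498)/(M - 41844) = (-45900 + 48498)/(-3456 - 41844) = 2598/(-45300) = 2598*(-1/45300) = -433/7550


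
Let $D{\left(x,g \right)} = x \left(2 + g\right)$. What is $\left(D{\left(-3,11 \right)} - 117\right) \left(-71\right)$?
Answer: $11076$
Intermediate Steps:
$\left(D{\left(-3,11 \right)} - 117\right) \left(-71\right) = \left(- 3 \left(2 + 11\right) - 117\right) \left(-71\right) = \left(\left(-3\right) 13 - 117\right) \left(-71\right) = \left(-39 - 117\right) \left(-71\right) = \left(-156\right) \left(-71\right) = 11076$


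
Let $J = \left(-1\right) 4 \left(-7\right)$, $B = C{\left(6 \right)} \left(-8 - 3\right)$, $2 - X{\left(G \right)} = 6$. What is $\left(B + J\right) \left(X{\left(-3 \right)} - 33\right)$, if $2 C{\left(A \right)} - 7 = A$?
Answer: $\frac{3219}{2} \approx 1609.5$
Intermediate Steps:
$C{\left(A \right)} = \frac{7}{2} + \frac{A}{2}$
$X{\left(G \right)} = -4$ ($X{\left(G \right)} = 2 - 6 = -4$)
$B = - \frac{143}{2}$ ($B = \left(\frac{7}{2} + \frac{1}{2} \cdot 6\right) \left(-8 - 3\right) = \left(\frac{7}{2} + 3\right) \left(-11\right) = \frac{13}{2} \left(-11\right) = - \frac{143}{2} \approx -71.5$)
$J = 28$ ($J = \left(-4\right) \left(-7\right) = 28$)
$\left(B + J\right) \left(X{\left(-3 \right)} - 33\right) = \left(- \frac{143}{2} + 28\right) \left(-4 - 33\right) = - \frac{87 \left(-4 - 33\right)}{2} = \left(- \frac{87}{2}\right) \left(-37\right) = \frac{3219}{2}$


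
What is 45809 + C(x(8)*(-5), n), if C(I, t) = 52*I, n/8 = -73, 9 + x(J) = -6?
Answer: 49709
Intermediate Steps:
x(J) = -15 (x(J) = -9 - 6 = -15)
n = -584 (n = 8*(-73) = -584)
45809 + C(x(8)*(-5), n) = 45809 + 52*(-15*(-5)) = 45809 + 52*75 = 45809 + 3900 = 49709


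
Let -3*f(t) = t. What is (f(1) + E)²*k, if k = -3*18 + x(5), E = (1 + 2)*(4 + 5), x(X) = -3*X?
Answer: -147200/3 ≈ -49067.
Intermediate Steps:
f(t) = -t/3
E = 27 (E = 3*9 = 27)
k = -69 (k = -3*18 - 3*5 = -54 - 15 = -69)
(f(1) + E)²*k = (-⅓*1 + 27)²*(-69) = (-⅓ + 27)²*(-69) = (80/3)²*(-69) = (6400/9)*(-69) = -147200/3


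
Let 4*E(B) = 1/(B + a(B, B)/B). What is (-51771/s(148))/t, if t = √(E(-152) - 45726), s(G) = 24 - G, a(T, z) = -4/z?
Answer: -51771*I*√35245669294540866/4978014759928 ≈ -1.9525*I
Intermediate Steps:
E(B) = 1/(4*(B - 4/B²)) (E(B) = 1/(4*(B + (-4/B)/B)) = 1/(4*(B - 4/B²)))
t = I*√35245669294540866/877953 (t = √((¼)*(-152)²/(-4 + (-152)³) - 45726) = √((¼)*23104/(-4 - 3511808) - 45726) = √((¼)*23104/(-3511812) - 45726) = √((¼)*23104*(-1/3511812) - 45726) = √(-1444/877953 - 45726) = √(-40145280322/877953) = I*√35245669294540866/877953 ≈ 213.84*I)
(-51771/s(148))/t = (-51771/(24 - 1*148))/((I*√35245669294540866/877953)) = (-51771/(24 - 148))*(-I*√35245669294540866/40145280322) = (-51771/(-124))*(-I*√35245669294540866/40145280322) = (-51771*(-1/124))*(-I*√35245669294540866/40145280322) = 51771*(-I*√35245669294540866/40145280322)/124 = -51771*I*√35245669294540866/4978014759928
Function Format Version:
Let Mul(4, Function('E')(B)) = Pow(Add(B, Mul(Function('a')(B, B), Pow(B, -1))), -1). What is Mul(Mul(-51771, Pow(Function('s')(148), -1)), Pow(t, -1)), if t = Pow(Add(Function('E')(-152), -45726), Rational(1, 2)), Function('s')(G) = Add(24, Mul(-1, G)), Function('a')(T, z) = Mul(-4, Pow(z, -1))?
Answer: Mul(Rational(-51771, 4978014759928), I, Pow(35245669294540866, Rational(1, 2))) ≈ Mul(-1.9525, I)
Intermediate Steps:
Function('E')(B) = Mul(Rational(1, 4), Pow(Add(B, Mul(-4, Pow(B, -2))), -1)) (Function('E')(B) = Mul(Rational(1, 4), Pow(Add(B, Mul(Mul(-4, Pow(B, -1)), Pow(B, -1))), -1)) = Mul(Rational(1, 4), Pow(Add(B, Mul(-4, Pow(B, -2))), -1)))
t = Mul(Rational(1, 877953), I, Pow(35245669294540866, Rational(1, 2))) (t = Pow(Add(Mul(Rational(1, 4), Pow(-152, 2), Pow(Add(-4, Pow(-152, 3)), -1)), -45726), Rational(1, 2)) = Pow(Add(Mul(Rational(1, 4), 23104, Pow(Add(-4, -3511808), -1)), -45726), Rational(1, 2)) = Pow(Add(Mul(Rational(1, 4), 23104, Pow(-3511812, -1)), -45726), Rational(1, 2)) = Pow(Add(Mul(Rational(1, 4), 23104, Rational(-1, 3511812)), -45726), Rational(1, 2)) = Pow(Add(Rational(-1444, 877953), -45726), Rational(1, 2)) = Pow(Rational(-40145280322, 877953), Rational(1, 2)) = Mul(Rational(1, 877953), I, Pow(35245669294540866, Rational(1, 2))) ≈ Mul(213.84, I))
Mul(Mul(-51771, Pow(Function('s')(148), -1)), Pow(t, -1)) = Mul(Mul(-51771, Pow(Add(24, Mul(-1, 148)), -1)), Pow(Mul(Rational(1, 877953), I, Pow(35245669294540866, Rational(1, 2))), -1)) = Mul(Mul(-51771, Pow(Add(24, -148), -1)), Mul(Rational(-1, 40145280322), I, Pow(35245669294540866, Rational(1, 2)))) = Mul(Mul(-51771, Pow(-124, -1)), Mul(Rational(-1, 40145280322), I, Pow(35245669294540866, Rational(1, 2)))) = Mul(Mul(-51771, Rational(-1, 124)), Mul(Rational(-1, 40145280322), I, Pow(35245669294540866, Rational(1, 2)))) = Mul(Rational(51771, 124), Mul(Rational(-1, 40145280322), I, Pow(35245669294540866, Rational(1, 2)))) = Mul(Rational(-51771, 4978014759928), I, Pow(35245669294540866, Rational(1, 2)))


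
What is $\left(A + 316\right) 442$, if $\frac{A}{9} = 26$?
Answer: $243100$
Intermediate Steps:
$A = 234$ ($A = 9 \cdot 26 = 234$)
$\left(A + 316\right) 442 = \left(234 + 316\right) 442 = 550 \cdot 442 = 243100$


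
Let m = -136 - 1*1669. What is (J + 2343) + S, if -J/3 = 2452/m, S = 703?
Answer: 5505386/1805 ≈ 3050.1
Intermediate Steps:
m = -1805 (m = -136 - 1669 = -1805)
J = 7356/1805 (J = -7356/(-1805) = -7356*(-1)/1805 = -3*(-2452/1805) = 7356/1805 ≈ 4.0753)
(J + 2343) + S = (7356/1805 + 2343) + 703 = 4236471/1805 + 703 = 5505386/1805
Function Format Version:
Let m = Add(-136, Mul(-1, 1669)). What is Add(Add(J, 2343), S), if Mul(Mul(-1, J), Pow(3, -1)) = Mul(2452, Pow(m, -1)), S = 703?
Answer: Rational(5505386, 1805) ≈ 3050.1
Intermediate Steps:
m = -1805 (m = Add(-136, -1669) = -1805)
J = Rational(7356, 1805) (J = Mul(-3, Mul(2452, Pow(-1805, -1))) = Mul(-3, Mul(2452, Rational(-1, 1805))) = Mul(-3, Rational(-2452, 1805)) = Rational(7356, 1805) ≈ 4.0753)
Add(Add(J, 2343), S) = Add(Add(Rational(7356, 1805), 2343), 703) = Add(Rational(4236471, 1805), 703) = Rational(5505386, 1805)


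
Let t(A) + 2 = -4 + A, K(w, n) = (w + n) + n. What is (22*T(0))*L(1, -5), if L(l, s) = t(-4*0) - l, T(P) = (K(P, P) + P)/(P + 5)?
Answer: 0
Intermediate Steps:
K(w, n) = w + 2*n (K(w, n) = (n + w) + n = w + 2*n)
t(A) = -6 + A (t(A) = -2 + (-4 + A) = -6 + A)
T(P) = 4*P/(5 + P) (T(P) = ((P + 2*P) + P)/(P + 5) = (3*P + P)/(5 + P) = (4*P)/(5 + P) = 4*P/(5 + P))
L(l, s) = -6 - l (L(l, s) = (-6 - 4*0) - l = (-6 + 0) - l = -6 - l)
(22*T(0))*L(1, -5) = (22*(4*0/(5 + 0)))*(-6 - 1*1) = (22*(4*0/5))*(-6 - 1) = (22*(4*0*(⅕)))*(-7) = (22*0)*(-7) = 0*(-7) = 0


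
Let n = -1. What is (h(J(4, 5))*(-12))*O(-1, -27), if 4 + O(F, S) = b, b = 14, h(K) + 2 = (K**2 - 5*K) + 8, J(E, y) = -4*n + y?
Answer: -5040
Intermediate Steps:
J(E, y) = 4 + y (J(E, y) = -4*(-1) + y = 4 + y)
h(K) = 6 + K**2 - 5*K (h(K) = -2 + ((K**2 - 5*K) + 8) = -2 + (8 + K**2 - 5*K) = 6 + K**2 - 5*K)
O(F, S) = 10 (O(F, S) = -4 + 14 = 10)
(h(J(4, 5))*(-12))*O(-1, -27) = ((6 + (4 + 5)**2 - 5*(4 + 5))*(-12))*10 = ((6 + 9**2 - 5*9)*(-12))*10 = ((6 + 81 - 45)*(-12))*10 = (42*(-12))*10 = -504*10 = -5040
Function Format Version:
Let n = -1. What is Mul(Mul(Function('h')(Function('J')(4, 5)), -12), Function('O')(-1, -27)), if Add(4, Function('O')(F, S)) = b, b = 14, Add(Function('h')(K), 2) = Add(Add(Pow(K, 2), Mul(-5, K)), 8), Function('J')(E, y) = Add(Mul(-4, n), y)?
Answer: -5040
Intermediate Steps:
Function('J')(E, y) = Add(4, y) (Function('J')(E, y) = Add(Mul(-4, -1), y) = Add(4, y))
Function('h')(K) = Add(6, Pow(K, 2), Mul(-5, K)) (Function('h')(K) = Add(-2, Add(Add(Pow(K, 2), Mul(-5, K)), 8)) = Add(-2, Add(8, Pow(K, 2), Mul(-5, K))) = Add(6, Pow(K, 2), Mul(-5, K)))
Function('O')(F, S) = 10 (Function('O')(F, S) = Add(-4, 14) = 10)
Mul(Mul(Function('h')(Function('J')(4, 5)), -12), Function('O')(-1, -27)) = Mul(Mul(Add(6, Pow(Add(4, 5), 2), Mul(-5, Add(4, 5))), -12), 10) = Mul(Mul(Add(6, Pow(9, 2), Mul(-5, 9)), -12), 10) = Mul(Mul(Add(6, 81, -45), -12), 10) = Mul(Mul(42, -12), 10) = Mul(-504, 10) = -5040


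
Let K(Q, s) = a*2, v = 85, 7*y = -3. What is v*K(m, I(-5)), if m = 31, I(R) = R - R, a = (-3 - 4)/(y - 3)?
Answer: 4165/12 ≈ 347.08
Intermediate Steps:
y = -3/7 (y = (⅐)*(-3) = -3/7 ≈ -0.42857)
a = 49/24 (a = (-3 - 4)/(-3/7 - 3) = -7/(-24/7) = -7*(-7/24) = 49/24 ≈ 2.0417)
I(R) = 0
K(Q, s) = 49/12 (K(Q, s) = (49/24)*2 = 49/12)
v*K(m, I(-5)) = 85*(49/12) = 4165/12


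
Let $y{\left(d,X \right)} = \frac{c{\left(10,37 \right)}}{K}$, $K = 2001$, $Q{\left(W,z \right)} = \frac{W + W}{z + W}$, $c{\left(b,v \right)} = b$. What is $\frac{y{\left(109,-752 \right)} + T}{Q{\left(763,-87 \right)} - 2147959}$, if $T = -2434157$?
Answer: $\frac{1646312873686}{1452744767379} \approx 1.1332$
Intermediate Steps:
$Q{\left(W,z \right)} = \frac{2 W}{W + z}$
$y{\left(d,X \right)} = \frac{10}{2001}$
$\frac{y{\left(109,-752 \right)} + T}{Q{\left(763,-87 \right)} - 2147959} = \frac{\frac{10}{2001} - 2434157}{2 \cdot 763 \frac{1}{763 - 87} - 2147959} = - \frac{4870748147}{2001 \left(2 \cdot 763 \cdot \frac{1}{676} - 2147959\right)} = - \frac{4870748147}{2001 \left(\frac{763}{338} - 2147959\right)} = - \frac{4870748147}{2001 \left(- \frac{726009379}{338}\right)} = \left(- \frac{4870748147}{2001}\right) \left(- \frac{338}{726009379}\right) = \frac{1646312873686}{1452744767379}$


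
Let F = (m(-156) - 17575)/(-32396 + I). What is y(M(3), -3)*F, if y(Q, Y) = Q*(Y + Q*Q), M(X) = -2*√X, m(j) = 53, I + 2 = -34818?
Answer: -78849*√3/16804 ≈ -8.1273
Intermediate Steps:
I = -34820 (I = -2 - 34818 = -34820)
F = 8761/33608 (F = (53 - 17575)/(-32396 - 34820) = -17522/(-67216) = -17522*(-1/67216) = 8761/33608 ≈ 0.26068)
y(Q, Y) = Q*(Y + Q²)
y(M(3), -3)*F = ((-2*√3)*(-3 + (-2*√3)²))*(8761/33608) = ((-2*√3)*(-3 + 12))*(8761/33608) = (-2*√3*9)*(8761/33608) = -18*√3*(8761/33608) = -78849*√3/16804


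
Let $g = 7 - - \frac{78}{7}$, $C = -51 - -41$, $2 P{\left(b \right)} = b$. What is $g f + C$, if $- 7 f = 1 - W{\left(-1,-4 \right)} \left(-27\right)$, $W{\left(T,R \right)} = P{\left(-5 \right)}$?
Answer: $\frac{2273}{14} \approx 162.36$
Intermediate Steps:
$P{\left(b \right)} = \frac{b}{2}$
$W{\left(T,R \right)} = - \frac{5}{2}$ ($W{\left(T,R \right)} = \frac{1}{2} \left(-5\right) = - \frac{5}{2}$)
$C = -10$ ($C = -51 + 41 = -10$)
$g = \frac{127}{7}$ ($g = 7 - \left(-78\right) \frac{1}{7} = 7 - - \frac{78}{7} = 7 + \frac{78}{7} = \frac{127}{7} \approx 18.143$)
$f = \frac{19}{2}$ ($f = - \frac{1 - \left(- \frac{5}{2}\right) \left(-27\right)}{7} = - \frac{1 - \frac{135}{2}}{7} = \left(- \frac{1}{7}\right) \left(- \frac{133}{2}\right) = \frac{19}{2} \approx 9.5$)
$g f + C = \frac{127}{7} \cdot \frac{19}{2} - 10 = \frac{2413}{14} - 10 = \frac{2273}{14}$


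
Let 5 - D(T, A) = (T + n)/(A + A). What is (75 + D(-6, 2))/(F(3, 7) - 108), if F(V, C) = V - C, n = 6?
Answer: -5/7 ≈ -0.71429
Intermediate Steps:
D(T, A) = 5 - (6 + T)/(2*A) (D(T, A) = 5 - (T + 6)/(A + A) = 5 - (6 + T)/(2*A))
(75 + D(-6, 2))/(F(3, 7) - 108) = (75 + (1/2)*(-6 - 1*(-6) + 10*2)/2)/((3 - 1*7) - 108) = (75 + (1/2)*(1/2)*(-6 + 6 + 20))/((3 - 7) - 108) = (75 + (1/2)*(1/2)*20)/(-4 - 108) = (75 + 5)/(-112) = -1/112*80 = -5/7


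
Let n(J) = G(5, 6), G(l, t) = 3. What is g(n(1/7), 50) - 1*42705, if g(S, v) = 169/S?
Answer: -127946/3 ≈ -42649.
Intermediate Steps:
n(J) = 3
g(n(1/7), 50) - 1*42705 = 169/3 - 1*42705 = 169*(⅓) - 42705 = 169/3 - 42705 = -127946/3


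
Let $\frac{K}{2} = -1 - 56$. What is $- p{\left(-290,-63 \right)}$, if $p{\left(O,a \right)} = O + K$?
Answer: $404$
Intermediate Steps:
$K = -114$ ($K = 2 \left(-1 - 56\right) = 2 \left(-57\right) = -114$)
$p{\left(O,a \right)} = -114 + O$ ($p{\left(O,a \right)} = O - 114 = -114 + O$)
$- p{\left(-290,-63 \right)} = - (-114 - 290) = \left(-1\right) \left(-404\right) = 404$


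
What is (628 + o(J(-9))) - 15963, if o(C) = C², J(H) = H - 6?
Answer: -15110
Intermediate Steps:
J(H) = -6 + H
(628 + o(J(-9))) - 15963 = (628 + (-6 - 9)²) - 15963 = (628 + (-15)²) - 15963 = (628 + 225) - 15963 = 853 - 15963 = -15110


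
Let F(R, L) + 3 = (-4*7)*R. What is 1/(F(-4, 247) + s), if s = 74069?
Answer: 1/74178 ≈ 1.3481e-5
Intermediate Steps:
F(R, L) = -3 - 28*R (F(R, L) = -3 + (-4*7)*R = -3 - 28*R)
1/(F(-4, 247) + s) = 1/((-3 - 28*(-4)) + 74069) = 1/((-3 + 112) + 74069) = 1/(109 + 74069) = 1/74178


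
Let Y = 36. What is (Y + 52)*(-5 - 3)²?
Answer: 5632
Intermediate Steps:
(Y + 52)*(-5 - 3)² = (36 + 52)*(-5 - 3)² = 88*(-8)² = 88*64 = 5632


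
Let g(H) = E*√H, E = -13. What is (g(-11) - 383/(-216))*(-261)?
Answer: -11107/24 + 3393*I*√11 ≈ -462.79 + 11253.0*I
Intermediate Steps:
g(H) = -13*√H
(g(-11) - 383/(-216))*(-261) = (-13*I*√11 - 383/(-216))*(-261) = (-13*I*√11 - 383*(-1/216))*(-261) = (-13*I*√11 + 383/216)*(-261) = (383/216 - 13*I*√11)*(-261) = -11107/24 + 3393*I*√11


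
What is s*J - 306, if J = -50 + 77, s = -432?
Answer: -11970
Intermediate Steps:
J = 27
s*J - 306 = -432*27 - 306 = -11664 - 306 = -11970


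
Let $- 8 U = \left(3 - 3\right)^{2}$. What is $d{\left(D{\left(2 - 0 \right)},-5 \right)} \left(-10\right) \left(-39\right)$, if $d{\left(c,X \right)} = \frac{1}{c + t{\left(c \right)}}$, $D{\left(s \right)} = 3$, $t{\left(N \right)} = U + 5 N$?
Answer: $\frac{65}{3} \approx 21.667$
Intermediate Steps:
$U = 0$ ($U = - \frac{\left(3 - 3\right)^{2}}{8} = - \frac{0^{2}}{8} = \left(- \frac{1}{8}\right) 0 = 0$)
$t{\left(N \right)} = 5 N$ ($t{\left(N \right)} = 0 + 5 N = 5 N$)
$d{\left(c,X \right)} = \frac{1}{6 c}$ ($d{\left(c,X \right)} = \frac{1}{c + 5 c} = \frac{1}{6 c}$)
$d{\left(D{\left(2 - 0 \right)},-5 \right)} \left(-10\right) \left(-39\right) = \frac{1}{6 \cdot 3} \left(-10\right) \left(-39\right) = \frac{1}{6} \cdot \frac{1}{3} \left(-10\right) \left(-39\right) = \frac{1}{18} \left(-10\right) \left(-39\right) = \left(- \frac{5}{9}\right) \left(-39\right) = \frac{65}{3}$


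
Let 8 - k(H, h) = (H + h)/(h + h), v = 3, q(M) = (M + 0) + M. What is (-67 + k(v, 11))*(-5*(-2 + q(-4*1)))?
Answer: -32800/11 ≈ -2981.8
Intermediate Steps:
q(M) = 2*M (q(M) = M + M = 2*M)
k(H, h) = 8 - (H + h)/(2*h) (k(H, h) = 8 - (H + h)/(h + h) = 8 - (H + h)/(2*h))
(-67 + k(v, 11))*(-5*(-2 + q(-4*1))) = (-67 + (1/2)*(-1*3 + 15*11)/11)*(-5*(-2 + 2*(-4*1))) = (-67 + (1/2)*(1/11)*(-3 + 165))*(-5*(-2 + 2*(-4))) = (-67 + (1/2)*(1/11)*162)*(-5*(-2 - 8)) = (-67 + 81/11)*(-5*(-10)) = -656/11*50 = -32800/11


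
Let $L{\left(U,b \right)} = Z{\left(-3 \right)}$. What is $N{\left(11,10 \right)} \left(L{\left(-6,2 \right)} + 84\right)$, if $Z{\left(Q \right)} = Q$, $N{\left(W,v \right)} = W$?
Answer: $891$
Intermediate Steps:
$L{\left(U,b \right)} = -3$
$N{\left(11,10 \right)} \left(L{\left(-6,2 \right)} + 84\right) = 11 \left(-3 + 84\right) = 11 \cdot 81 = 891$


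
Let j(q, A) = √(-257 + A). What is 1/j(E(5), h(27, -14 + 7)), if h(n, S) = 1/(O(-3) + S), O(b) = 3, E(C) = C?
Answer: -2*I*√21/147 ≈ -0.062348*I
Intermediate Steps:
h(n, S) = 1/(3 + S)
1/j(E(5), h(27, -14 + 7)) = 1/(√(-257 + 1/(3 + (-14 + 7)))) = 1/(√(-257 + 1/(3 - 7))) = 1/(√(-257 + 1/(-4))) = 1/(√(-257 - ¼)) = 1/(√(-1029/4)) = 1/(7*I*√21/2) = -2*I*√21/147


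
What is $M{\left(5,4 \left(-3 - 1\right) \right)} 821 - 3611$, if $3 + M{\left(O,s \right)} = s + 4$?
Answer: $-15926$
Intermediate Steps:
$M{\left(O,s \right)} = 1 + s$ ($M{\left(O,s \right)} = -3 + \left(s + 4\right) = -3 + \left(4 + s\right) = 1 + s$)
$M{\left(5,4 \left(-3 - 1\right) \right)} 821 - 3611 = \left(1 + 4 \left(-3 - 1\right)\right) 821 - 3611 = \left(1 + 4 \left(-4\right)\right) 821 - 3611 = \left(1 - 16\right) 821 - 3611 = \left(-15\right) 821 - 3611 = -12315 - 3611 = -15926$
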